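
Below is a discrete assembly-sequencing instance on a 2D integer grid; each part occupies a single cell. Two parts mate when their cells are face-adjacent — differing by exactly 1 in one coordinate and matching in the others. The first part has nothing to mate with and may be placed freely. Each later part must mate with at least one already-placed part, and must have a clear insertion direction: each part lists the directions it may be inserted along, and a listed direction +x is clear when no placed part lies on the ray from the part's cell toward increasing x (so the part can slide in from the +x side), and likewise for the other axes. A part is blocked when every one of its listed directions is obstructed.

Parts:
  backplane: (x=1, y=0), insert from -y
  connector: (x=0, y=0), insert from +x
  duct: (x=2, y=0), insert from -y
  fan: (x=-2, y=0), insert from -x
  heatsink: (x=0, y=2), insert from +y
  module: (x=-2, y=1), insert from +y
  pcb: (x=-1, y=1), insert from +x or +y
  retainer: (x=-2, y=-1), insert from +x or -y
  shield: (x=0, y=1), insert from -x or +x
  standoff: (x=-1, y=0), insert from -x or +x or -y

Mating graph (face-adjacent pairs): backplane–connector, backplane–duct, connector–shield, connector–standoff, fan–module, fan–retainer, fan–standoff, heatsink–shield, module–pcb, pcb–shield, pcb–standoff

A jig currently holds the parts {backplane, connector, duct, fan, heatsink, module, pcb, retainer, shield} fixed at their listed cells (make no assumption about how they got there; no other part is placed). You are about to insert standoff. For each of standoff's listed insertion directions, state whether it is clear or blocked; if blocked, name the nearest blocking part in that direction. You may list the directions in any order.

-x: nearest on ray is fan@(-2, 0) ⇒ blocked
+x: nearest on ray is connector@(0, 0) ⇒ blocked
-y: ray from standoff(-1, 0) has no placed part ⇒ clear

+x: blocked by connector; -x: blocked by fan; -y: clear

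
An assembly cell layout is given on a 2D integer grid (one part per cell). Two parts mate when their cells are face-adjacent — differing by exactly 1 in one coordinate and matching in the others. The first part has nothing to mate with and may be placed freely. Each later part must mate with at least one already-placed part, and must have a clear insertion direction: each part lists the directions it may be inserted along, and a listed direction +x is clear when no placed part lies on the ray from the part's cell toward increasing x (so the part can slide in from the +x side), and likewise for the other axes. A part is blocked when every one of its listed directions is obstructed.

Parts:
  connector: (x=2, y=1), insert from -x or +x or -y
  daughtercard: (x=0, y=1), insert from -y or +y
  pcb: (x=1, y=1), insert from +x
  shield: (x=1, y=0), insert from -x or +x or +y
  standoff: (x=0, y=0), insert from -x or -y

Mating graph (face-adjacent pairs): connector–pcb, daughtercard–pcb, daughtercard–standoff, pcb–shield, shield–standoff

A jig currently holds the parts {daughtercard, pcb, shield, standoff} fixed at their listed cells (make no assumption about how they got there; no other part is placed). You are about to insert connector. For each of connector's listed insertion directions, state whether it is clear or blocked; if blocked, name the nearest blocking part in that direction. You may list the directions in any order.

+x: clear; -x: blocked by pcb; -y: clear

-x: nearest on ray is pcb@(1, 1) ⇒ blocked
+x: ray from connector(2, 1) has no placed part ⇒ clear
-y: ray from connector(2, 1) has no placed part ⇒ clear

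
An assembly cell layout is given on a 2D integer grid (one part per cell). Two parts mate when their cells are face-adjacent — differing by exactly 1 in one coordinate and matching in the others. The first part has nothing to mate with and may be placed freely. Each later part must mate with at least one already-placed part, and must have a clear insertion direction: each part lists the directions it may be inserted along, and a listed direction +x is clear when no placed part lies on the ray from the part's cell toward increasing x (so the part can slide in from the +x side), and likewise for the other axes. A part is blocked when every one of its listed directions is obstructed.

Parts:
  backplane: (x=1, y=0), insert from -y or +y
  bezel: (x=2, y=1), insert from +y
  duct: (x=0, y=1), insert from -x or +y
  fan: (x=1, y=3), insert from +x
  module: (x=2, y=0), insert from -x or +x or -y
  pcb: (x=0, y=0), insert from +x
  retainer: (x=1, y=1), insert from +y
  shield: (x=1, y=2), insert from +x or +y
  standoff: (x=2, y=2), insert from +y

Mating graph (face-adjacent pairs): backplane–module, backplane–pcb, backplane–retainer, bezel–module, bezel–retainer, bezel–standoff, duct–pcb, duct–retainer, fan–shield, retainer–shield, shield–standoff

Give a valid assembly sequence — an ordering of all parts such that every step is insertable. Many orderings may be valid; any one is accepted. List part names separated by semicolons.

1. pcb@(0, 0) [+x clear] — {pcb}
2. backplane@(1, 0) [-y clear] — {backplane, pcb}
3. module@(2, 0) [+x clear] — {backplane, module, pcb}
4. duct@(0, 1) [-x clear] — {backplane, duct, module, pcb}
5. bezel@(2, 1) [+y clear] — {backplane, bezel, duct, module, pcb}
6. retainer@(1, 1) [+y clear] — {backplane, bezel, duct, module, pcb, retainer}
7. shield@(1, 2) [+x clear] — {backplane, bezel, duct, module, pcb, retainer, shield}
8. fan@(1, 3) [+x clear] — {backplane, bezel, duct, fan, module, pcb, retainer, shield}
9. standoff@(2, 2) [+y clear] — {backplane, bezel, duct, fan, module, pcb, retainer, shield, standoff}

pcb; backplane; module; duct; bezel; retainer; shield; fan; standoff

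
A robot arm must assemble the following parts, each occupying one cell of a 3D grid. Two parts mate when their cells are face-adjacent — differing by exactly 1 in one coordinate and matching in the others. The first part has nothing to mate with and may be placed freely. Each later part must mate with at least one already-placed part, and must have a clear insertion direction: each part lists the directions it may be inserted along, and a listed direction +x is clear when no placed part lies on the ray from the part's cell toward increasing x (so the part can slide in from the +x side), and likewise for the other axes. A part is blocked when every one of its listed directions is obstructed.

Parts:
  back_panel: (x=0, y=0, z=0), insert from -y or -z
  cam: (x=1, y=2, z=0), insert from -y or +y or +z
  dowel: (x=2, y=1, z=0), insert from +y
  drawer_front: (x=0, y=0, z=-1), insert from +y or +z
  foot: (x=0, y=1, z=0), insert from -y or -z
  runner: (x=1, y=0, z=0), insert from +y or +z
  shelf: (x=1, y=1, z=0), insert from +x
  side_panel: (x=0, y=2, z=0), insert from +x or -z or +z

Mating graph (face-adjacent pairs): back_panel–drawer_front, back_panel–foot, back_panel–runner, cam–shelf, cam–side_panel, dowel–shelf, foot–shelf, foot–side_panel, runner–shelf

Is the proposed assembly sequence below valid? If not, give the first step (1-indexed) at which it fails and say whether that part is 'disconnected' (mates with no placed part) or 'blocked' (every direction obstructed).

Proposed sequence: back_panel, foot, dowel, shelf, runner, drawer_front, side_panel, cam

Invalid at step 3 (disconnected)

1. back_panel@(0, 0, 0) [-y clear] — {back_panel}
2. foot@(0, 1, 0) [-z clear] — {back_panel, foot}
3. dowel@(2, 1, 0) — no placed neighbour ⇒ disconnected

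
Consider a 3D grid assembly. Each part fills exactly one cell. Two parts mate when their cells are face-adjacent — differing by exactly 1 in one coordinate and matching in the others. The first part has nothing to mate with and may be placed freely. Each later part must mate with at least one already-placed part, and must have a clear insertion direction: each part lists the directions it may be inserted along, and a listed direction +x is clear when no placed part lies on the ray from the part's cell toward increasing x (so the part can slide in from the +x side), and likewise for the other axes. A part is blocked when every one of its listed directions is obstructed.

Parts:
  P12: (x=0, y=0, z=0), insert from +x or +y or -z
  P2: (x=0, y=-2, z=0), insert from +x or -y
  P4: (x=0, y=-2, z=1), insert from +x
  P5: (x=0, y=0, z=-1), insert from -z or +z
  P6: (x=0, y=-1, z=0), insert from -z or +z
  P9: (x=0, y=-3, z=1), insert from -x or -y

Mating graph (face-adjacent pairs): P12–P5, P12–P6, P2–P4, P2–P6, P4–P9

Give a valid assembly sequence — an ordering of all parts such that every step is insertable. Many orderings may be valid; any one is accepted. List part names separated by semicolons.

P5; P12; P6; P2; P4; P9

1. P5@(0, 0, -1) [-z clear] — {P5}
2. P12@(0, 0, 0) [+x clear] — {P12, P5}
3. P6@(0, -1, 0) [-z clear] — {P12, P5, P6}
4. P2@(0, -2, 0) [+x clear] — {P12, P2, P5, P6}
5. P4@(0, -2, 1) [+x clear] — {P12, P2, P4, P5, P6}
6. P9@(0, -3, 1) [-x clear] — {P12, P2, P4, P5, P6, P9}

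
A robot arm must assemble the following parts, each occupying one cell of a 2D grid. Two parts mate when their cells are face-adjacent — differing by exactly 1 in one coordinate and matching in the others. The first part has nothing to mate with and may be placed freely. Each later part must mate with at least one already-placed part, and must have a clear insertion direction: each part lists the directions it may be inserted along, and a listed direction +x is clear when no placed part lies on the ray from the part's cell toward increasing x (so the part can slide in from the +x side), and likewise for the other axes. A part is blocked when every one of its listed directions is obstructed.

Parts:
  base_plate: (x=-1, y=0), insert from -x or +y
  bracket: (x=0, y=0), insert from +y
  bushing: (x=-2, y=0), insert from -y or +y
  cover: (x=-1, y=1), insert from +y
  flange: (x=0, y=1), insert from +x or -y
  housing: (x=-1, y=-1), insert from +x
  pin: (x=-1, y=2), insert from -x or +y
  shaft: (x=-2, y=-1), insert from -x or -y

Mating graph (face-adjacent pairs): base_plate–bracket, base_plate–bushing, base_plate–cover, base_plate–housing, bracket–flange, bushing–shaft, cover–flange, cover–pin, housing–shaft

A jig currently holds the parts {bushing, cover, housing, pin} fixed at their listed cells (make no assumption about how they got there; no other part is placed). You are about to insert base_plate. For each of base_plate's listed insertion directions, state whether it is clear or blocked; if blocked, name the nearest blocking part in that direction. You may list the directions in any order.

+y: blocked by cover; -x: blocked by bushing

-x: nearest on ray is bushing@(-2, 0) ⇒ blocked
+y: nearest on ray is cover@(-1, 1) ⇒ blocked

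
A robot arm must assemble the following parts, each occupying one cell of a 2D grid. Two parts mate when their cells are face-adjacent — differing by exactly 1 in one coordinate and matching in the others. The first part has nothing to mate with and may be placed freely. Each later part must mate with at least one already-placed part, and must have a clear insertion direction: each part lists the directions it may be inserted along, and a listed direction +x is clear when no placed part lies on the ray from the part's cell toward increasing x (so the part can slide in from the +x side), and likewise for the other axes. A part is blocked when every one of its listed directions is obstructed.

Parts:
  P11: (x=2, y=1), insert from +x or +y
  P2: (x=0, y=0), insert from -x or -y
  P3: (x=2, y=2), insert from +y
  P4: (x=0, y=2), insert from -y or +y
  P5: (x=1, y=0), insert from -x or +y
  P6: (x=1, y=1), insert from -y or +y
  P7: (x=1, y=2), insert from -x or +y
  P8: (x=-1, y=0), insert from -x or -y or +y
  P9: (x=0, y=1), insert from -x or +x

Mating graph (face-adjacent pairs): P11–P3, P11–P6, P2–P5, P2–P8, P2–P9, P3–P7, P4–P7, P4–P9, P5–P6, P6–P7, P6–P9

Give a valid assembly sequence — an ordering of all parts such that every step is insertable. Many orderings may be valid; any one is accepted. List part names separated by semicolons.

P11; P6; P7; P5; P2; P3; P8; P9; P4

1. P11@(2, 1) [+x clear] — {P11}
2. P6@(1, 1) [-y clear] — {P11, P6}
3. P7@(1, 2) [-x clear] — {P11, P6, P7}
4. P5@(1, 0) [-x clear] — {P11, P5, P6, P7}
5. P2@(0, 0) [-x clear] — {P11, P2, P5, P6, P7}
6. P3@(2, 2) [+y clear] — {P11, P2, P3, P5, P6, P7}
7. P8@(-1, 0) [-x clear] — {P11, P2, P3, P5, P6, P7, P8}
8. P9@(0, 1) [-x clear] — {P11, P2, P3, P5, P6, P7, P8, P9}
9. P4@(0, 2) [+y clear] — {P11, P2, P3, P4, P5, P6, P7, P8, P9}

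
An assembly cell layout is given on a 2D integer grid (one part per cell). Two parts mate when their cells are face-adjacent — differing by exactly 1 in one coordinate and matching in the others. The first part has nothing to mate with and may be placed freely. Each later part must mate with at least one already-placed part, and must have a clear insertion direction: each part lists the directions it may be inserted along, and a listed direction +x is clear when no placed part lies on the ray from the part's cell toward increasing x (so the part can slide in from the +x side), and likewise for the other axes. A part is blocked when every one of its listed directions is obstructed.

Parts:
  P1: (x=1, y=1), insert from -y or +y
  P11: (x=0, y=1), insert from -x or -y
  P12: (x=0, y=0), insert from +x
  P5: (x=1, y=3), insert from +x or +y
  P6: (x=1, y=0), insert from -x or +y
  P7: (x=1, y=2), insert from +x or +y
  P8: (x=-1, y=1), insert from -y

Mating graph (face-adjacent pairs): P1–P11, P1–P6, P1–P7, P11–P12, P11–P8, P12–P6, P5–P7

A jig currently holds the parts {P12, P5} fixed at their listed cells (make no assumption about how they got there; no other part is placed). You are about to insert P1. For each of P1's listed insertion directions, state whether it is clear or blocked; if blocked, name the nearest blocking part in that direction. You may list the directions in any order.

-y: ray from P1(1, 1) has no placed part ⇒ clear
+y: nearest on ray is P5@(1, 3) ⇒ blocked

+y: blocked by P5; -y: clear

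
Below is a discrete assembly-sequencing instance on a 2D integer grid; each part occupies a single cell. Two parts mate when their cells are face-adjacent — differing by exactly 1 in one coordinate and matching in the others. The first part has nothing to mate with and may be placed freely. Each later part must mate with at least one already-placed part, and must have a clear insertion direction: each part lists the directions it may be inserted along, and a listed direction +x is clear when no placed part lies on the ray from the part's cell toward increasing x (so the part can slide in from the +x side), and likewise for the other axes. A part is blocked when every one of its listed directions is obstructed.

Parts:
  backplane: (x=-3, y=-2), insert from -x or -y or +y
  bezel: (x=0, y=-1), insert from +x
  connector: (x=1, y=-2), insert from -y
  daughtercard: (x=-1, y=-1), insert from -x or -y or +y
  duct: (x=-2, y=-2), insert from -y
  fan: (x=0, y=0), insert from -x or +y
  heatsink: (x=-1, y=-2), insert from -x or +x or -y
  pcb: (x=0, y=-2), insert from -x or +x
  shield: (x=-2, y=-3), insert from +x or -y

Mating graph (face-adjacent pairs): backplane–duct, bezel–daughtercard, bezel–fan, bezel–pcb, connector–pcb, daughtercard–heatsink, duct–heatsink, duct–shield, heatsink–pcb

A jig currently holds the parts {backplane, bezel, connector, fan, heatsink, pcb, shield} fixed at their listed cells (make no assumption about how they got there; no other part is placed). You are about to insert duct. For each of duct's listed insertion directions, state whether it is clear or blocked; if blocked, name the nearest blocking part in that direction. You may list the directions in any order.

-y: blocked by shield

-y: nearest on ray is shield@(-2, -3) ⇒ blocked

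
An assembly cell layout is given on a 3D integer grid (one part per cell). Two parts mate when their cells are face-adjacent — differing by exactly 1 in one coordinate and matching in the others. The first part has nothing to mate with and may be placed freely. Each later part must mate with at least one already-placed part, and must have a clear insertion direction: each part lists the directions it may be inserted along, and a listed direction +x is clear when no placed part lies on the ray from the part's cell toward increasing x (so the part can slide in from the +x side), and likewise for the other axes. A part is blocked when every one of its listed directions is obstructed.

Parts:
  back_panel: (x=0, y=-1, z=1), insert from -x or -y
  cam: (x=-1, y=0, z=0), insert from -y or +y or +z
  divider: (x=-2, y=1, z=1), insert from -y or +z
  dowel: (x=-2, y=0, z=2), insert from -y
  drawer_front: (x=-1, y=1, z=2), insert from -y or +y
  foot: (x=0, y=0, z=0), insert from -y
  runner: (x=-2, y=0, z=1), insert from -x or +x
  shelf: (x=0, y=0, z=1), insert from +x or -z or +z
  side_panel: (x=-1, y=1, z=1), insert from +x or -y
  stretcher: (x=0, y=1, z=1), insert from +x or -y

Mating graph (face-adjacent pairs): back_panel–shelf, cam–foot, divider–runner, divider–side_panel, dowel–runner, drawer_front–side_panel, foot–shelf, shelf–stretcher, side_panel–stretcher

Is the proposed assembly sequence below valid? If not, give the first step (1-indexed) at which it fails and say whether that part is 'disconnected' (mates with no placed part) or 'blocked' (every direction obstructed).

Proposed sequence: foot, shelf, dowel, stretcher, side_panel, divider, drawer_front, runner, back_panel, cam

Invalid at step 3 (disconnected)

1. foot@(0, 0, 0) [-y clear] — {foot}
2. shelf@(0, 0, 1) [+x clear] — {foot, shelf}
3. dowel@(-2, 0, 2) — no placed neighbour ⇒ disconnected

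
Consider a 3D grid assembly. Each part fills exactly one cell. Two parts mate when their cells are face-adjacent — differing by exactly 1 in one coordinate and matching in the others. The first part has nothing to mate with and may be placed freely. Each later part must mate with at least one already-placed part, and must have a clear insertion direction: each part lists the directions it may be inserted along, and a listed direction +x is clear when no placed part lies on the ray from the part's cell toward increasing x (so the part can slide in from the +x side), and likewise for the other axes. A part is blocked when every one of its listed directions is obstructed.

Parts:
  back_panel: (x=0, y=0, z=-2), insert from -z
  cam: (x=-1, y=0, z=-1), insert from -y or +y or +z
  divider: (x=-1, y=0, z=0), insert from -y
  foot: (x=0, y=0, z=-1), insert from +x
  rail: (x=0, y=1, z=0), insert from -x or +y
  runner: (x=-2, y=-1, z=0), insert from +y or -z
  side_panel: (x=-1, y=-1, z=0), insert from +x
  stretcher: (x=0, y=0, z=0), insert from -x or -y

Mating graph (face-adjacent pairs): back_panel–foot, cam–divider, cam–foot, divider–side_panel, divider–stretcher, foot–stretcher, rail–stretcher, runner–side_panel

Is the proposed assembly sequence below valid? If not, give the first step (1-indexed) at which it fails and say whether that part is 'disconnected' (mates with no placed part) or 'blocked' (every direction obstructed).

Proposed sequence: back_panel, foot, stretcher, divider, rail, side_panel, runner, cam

Valid

1. back_panel@(0, 0, -2) [-z clear] — {back_panel}
2. foot@(0, 0, -1) [+x clear] — {back_panel, foot}
3. stretcher@(0, 0, 0) [-x clear] — {back_panel, foot, stretcher}
4. divider@(-1, 0, 0) [-y clear] — {back_panel, divider, foot, stretcher}
5. rail@(0, 1, 0) [-x clear] — {back_panel, divider, foot, rail, stretcher}
6. side_panel@(-1, -1, 0) [+x clear] — {back_panel, divider, foot, rail, side_panel, stretcher}
7. runner@(-2, -1, 0) [+y clear] — {back_panel, divider, foot, rail, runner, side_panel, stretcher}
8. cam@(-1, 0, -1) [-y clear] — {back_panel, cam, divider, foot, rail, runner, side_panel, stretcher}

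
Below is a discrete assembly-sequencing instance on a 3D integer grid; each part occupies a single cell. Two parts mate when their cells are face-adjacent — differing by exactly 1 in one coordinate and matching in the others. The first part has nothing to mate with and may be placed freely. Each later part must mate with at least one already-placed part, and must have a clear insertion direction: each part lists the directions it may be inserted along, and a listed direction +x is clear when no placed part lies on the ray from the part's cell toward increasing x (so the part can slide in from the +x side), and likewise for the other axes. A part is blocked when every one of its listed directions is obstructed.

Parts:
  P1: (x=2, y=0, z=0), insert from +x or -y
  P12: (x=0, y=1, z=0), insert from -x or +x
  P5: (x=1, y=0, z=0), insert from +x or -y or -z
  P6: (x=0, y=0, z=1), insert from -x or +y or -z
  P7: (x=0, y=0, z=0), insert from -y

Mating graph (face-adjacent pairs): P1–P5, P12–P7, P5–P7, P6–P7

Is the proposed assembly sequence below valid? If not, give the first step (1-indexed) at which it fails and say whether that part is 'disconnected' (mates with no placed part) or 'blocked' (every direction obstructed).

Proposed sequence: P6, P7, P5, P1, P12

Valid

1. P6@(0, 0, 1) [-x clear] — {P6}
2. P7@(0, 0, 0) [-y clear] — {P6, P7}
3. P5@(1, 0, 0) [+x clear] — {P5, P6, P7}
4. P1@(2, 0, 0) [+x clear] — {P1, P5, P6, P7}
5. P12@(0, 1, 0) [-x clear] — {P1, P12, P5, P6, P7}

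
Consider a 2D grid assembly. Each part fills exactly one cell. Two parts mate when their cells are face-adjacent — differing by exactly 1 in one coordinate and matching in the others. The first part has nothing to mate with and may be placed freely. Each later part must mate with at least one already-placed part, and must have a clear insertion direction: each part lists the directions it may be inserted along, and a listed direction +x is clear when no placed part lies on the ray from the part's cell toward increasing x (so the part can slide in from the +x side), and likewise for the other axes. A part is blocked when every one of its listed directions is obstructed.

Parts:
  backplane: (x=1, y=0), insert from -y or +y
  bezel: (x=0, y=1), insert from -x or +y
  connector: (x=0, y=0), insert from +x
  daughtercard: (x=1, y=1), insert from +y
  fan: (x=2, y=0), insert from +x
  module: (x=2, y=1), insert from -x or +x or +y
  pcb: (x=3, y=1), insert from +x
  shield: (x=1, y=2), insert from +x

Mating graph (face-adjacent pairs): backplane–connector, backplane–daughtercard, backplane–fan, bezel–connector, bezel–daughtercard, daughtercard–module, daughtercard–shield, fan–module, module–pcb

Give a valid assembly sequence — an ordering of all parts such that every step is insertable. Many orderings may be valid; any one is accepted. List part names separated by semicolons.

module; pcb; daughtercard; bezel; shield; connector; fan; backplane

1. module@(2, 1) [-x clear] — {module}
2. pcb@(3, 1) [+x clear] — {module, pcb}
3. daughtercard@(1, 1) [+y clear] — {daughtercard, module, pcb}
4. bezel@(0, 1) [-x clear] — {bezel, daughtercard, module, pcb}
5. shield@(1, 2) [+x clear] — {bezel, daughtercard, module, pcb, shield}
6. connector@(0, 0) [+x clear] — {bezel, connector, daughtercard, module, pcb, shield}
7. fan@(2, 0) [+x clear] — {bezel, connector, daughtercard, fan, module, pcb, shield}
8. backplane@(1, 0) [-y clear] — {backplane, bezel, connector, daughtercard, fan, module, pcb, shield}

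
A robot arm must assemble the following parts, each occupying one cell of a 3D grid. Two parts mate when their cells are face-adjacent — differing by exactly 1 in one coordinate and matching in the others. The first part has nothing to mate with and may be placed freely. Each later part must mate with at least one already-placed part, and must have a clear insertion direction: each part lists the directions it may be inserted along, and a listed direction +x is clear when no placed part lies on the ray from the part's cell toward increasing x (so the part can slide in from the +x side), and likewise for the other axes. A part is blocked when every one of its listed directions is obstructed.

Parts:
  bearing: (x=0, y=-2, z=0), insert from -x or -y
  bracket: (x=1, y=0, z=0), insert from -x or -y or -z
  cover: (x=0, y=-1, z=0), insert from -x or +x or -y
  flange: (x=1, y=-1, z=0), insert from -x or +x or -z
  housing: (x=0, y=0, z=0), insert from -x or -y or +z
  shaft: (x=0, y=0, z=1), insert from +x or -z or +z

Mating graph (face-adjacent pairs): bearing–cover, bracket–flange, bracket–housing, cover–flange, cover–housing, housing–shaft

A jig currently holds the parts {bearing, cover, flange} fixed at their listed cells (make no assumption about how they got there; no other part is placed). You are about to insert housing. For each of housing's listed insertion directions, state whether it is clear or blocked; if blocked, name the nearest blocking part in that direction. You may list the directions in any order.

+z: clear; -x: clear; -y: blocked by cover

-x: ray from housing(0, 0, 0) has no placed part ⇒ clear
-y: nearest on ray is cover@(0, -1, 0) ⇒ blocked
+z: ray from housing(0, 0, 0) has no placed part ⇒ clear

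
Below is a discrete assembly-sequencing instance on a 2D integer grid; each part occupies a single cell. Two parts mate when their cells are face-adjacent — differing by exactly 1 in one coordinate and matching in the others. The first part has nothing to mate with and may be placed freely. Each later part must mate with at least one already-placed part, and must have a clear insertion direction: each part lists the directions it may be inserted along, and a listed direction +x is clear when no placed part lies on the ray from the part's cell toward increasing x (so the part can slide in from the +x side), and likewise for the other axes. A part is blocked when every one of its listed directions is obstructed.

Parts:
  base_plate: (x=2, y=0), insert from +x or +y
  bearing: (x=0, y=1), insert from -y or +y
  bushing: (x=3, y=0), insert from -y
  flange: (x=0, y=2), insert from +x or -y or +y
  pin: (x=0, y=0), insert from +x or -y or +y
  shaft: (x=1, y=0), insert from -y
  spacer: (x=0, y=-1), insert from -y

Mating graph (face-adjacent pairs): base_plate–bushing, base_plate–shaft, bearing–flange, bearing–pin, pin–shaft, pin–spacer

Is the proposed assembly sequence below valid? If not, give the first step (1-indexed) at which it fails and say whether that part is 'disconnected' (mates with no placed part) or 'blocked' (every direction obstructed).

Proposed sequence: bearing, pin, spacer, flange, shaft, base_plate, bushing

Valid

1. bearing@(0, 1) [-y clear] — {bearing}
2. pin@(0, 0) [+x clear] — {bearing, pin}
3. spacer@(0, -1) [-y clear] — {bearing, pin, spacer}
4. flange@(0, 2) [+x clear] — {bearing, flange, pin, spacer}
5. shaft@(1, 0) [-y clear] — {bearing, flange, pin, shaft, spacer}
6. base_plate@(2, 0) [+x clear] — {base_plate, bearing, flange, pin, shaft, spacer}
7. bushing@(3, 0) [-y clear] — {base_plate, bearing, bushing, flange, pin, shaft, spacer}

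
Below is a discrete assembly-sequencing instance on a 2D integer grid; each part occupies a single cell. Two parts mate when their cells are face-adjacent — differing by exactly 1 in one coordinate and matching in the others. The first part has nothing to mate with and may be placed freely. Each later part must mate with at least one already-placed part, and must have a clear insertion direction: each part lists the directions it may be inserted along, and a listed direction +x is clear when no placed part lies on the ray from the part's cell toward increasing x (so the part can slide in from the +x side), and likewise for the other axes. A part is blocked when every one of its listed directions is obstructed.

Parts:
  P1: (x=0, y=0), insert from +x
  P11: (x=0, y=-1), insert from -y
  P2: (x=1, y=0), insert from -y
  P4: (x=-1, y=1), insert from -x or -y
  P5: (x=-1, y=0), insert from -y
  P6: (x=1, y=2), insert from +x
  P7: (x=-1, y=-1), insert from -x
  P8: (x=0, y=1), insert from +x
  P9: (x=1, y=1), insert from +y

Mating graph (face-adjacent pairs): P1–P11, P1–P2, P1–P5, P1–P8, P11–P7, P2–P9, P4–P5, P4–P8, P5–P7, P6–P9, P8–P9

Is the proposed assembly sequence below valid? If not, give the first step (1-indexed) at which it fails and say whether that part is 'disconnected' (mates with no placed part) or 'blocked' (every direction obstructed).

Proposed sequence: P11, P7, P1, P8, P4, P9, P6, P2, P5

Invalid at step 9 (blocked)

1. P11@(0, -1) [-y clear] — {P11}
2. P7@(-1, -1) [-x clear] — {P11, P7}
3. P1@(0, 0) [+x clear] — {P1, P11, P7}
4. P8@(0, 1) [+x clear] — {P1, P11, P7, P8}
5. P4@(-1, 1) [-x clear] — {P1, P11, P4, P7, P8}
6. P9@(1, 1) [+y clear] — {P1, P11, P4, P7, P8, P9}
7. P6@(1, 2) [+x clear] — {P1, P11, P4, P6, P7, P8, P9}
8. P2@(1, 0) [-y clear] — {P1, P11, P2, P4, P6, P7, P8, P9}
9. P5@(-1, 0) — -y all obstructed ⇒ blocked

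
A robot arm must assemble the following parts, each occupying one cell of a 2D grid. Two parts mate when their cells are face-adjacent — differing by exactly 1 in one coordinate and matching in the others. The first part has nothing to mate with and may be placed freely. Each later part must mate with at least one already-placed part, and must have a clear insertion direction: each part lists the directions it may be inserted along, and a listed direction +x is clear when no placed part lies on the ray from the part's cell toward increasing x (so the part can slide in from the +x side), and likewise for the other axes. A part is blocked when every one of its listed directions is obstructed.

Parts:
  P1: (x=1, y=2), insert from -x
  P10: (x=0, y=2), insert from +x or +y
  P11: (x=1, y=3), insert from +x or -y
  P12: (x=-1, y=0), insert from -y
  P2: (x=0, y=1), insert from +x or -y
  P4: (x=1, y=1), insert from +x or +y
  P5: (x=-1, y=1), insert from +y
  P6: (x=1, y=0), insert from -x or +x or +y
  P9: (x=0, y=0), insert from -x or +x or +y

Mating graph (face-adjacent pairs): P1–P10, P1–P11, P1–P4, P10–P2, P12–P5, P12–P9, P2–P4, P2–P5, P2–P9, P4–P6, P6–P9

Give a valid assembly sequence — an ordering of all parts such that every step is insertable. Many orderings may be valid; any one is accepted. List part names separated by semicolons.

P9; P6; P12; P2; P5; P4; P1; P10; P11

1. P9@(0, 0) [-x clear] — {P9}
2. P6@(1, 0) [+x clear] — {P6, P9}
3. P12@(-1, 0) [-y clear] — {P12, P6, P9}
4. P2@(0, 1) [+x clear] — {P12, P2, P6, P9}
5. P5@(-1, 1) [+y clear] — {P12, P2, P5, P6, P9}
6. P4@(1, 1) [+x clear] — {P12, P2, P4, P5, P6, P9}
7. P1@(1, 2) [-x clear] — {P1, P12, P2, P4, P5, P6, P9}
8. P10@(0, 2) [+y clear] — {P1, P10, P12, P2, P4, P5, P6, P9}
9. P11@(1, 3) [+x clear] — {P1, P10, P11, P12, P2, P4, P5, P6, P9}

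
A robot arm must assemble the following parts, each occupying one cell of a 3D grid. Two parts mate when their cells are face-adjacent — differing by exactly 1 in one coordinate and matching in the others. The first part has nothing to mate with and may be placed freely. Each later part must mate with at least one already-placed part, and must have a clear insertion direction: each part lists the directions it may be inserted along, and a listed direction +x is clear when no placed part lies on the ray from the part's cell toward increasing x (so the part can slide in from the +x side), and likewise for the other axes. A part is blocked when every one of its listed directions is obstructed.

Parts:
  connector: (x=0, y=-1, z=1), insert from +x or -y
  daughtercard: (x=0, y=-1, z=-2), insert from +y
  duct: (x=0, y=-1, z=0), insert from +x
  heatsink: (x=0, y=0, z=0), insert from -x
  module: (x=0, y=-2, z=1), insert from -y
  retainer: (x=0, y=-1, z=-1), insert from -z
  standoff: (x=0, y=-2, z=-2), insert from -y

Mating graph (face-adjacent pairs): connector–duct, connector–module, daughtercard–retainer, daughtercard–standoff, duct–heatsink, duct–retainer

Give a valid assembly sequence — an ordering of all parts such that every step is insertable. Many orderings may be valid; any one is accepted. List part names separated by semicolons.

module; connector; duct; retainer; heatsink; daughtercard; standoff

1. module@(0, -2, 1) [-y clear] — {module}
2. connector@(0, -1, 1) [+x clear] — {connector, module}
3. duct@(0, -1, 0) [+x clear] — {connector, duct, module}
4. retainer@(0, -1, -1) [-z clear] — {connector, duct, module, retainer}
5. heatsink@(0, 0, 0) [-x clear] — {connector, duct, heatsink, module, retainer}
6. daughtercard@(0, -1, -2) [+y clear] — {connector, daughtercard, duct, heatsink, module, retainer}
7. standoff@(0, -2, -2) [-y clear] — {connector, daughtercard, duct, heatsink, module, retainer, standoff}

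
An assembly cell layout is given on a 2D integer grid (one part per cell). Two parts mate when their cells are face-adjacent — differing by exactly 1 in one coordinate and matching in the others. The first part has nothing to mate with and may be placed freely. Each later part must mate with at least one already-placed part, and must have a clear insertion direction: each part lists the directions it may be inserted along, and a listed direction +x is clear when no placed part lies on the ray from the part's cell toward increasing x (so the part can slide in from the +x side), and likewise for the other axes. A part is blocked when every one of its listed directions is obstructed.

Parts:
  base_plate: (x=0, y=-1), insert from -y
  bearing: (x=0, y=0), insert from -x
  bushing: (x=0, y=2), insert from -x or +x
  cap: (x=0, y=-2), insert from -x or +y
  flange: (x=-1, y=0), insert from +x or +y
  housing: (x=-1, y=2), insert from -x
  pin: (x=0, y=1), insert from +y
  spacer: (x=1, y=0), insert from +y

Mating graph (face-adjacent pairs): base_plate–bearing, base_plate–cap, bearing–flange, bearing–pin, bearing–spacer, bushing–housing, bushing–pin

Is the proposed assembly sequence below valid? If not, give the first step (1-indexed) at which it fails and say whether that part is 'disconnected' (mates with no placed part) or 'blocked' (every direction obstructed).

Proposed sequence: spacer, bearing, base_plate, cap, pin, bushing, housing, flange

Invalid at step 8 (blocked)

1. spacer@(1, 0) [+y clear] — {spacer}
2. bearing@(0, 0) [-x clear] — {bearing, spacer}
3. base_plate@(0, -1) [-y clear] — {base_plate, bearing, spacer}
4. cap@(0, -2) [-x clear] — {base_plate, bearing, cap, spacer}
5. pin@(0, 1) [+y clear] — {base_plate, bearing, cap, pin, spacer}
6. bushing@(0, 2) [-x clear] — {base_plate, bearing, bushing, cap, pin, spacer}
7. housing@(-1, 2) [-x clear] — {base_plate, bearing, bushing, cap, housing, pin, spacer}
8. flange@(-1, 0) — +x/+y all obstructed ⇒ blocked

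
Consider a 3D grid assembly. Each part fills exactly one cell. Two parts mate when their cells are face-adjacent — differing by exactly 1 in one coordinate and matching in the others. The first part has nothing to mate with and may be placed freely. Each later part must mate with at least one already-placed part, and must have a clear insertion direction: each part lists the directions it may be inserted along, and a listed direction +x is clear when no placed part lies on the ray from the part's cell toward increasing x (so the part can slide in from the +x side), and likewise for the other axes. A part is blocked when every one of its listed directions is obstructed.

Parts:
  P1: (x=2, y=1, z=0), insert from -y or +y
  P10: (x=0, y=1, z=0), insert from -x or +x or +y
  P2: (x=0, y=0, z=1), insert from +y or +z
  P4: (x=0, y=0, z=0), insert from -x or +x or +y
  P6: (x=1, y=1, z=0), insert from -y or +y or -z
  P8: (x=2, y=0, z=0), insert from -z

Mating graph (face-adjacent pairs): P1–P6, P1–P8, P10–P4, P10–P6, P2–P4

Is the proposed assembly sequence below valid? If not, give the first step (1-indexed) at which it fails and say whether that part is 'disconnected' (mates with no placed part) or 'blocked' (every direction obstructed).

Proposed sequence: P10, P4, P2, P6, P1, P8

Valid

1. P10@(0, 1, 0) [-x clear] — {P10}
2. P4@(0, 0, 0) [-x clear] — {P10, P4}
3. P2@(0, 0, 1) [+y clear] — {P10, P2, P4}
4. P6@(1, 1, 0) [-y clear] — {P10, P2, P4, P6}
5. P1@(2, 1, 0) [-y clear] — {P1, P10, P2, P4, P6}
6. P8@(2, 0, 0) [-z clear] — {P1, P10, P2, P4, P6, P8}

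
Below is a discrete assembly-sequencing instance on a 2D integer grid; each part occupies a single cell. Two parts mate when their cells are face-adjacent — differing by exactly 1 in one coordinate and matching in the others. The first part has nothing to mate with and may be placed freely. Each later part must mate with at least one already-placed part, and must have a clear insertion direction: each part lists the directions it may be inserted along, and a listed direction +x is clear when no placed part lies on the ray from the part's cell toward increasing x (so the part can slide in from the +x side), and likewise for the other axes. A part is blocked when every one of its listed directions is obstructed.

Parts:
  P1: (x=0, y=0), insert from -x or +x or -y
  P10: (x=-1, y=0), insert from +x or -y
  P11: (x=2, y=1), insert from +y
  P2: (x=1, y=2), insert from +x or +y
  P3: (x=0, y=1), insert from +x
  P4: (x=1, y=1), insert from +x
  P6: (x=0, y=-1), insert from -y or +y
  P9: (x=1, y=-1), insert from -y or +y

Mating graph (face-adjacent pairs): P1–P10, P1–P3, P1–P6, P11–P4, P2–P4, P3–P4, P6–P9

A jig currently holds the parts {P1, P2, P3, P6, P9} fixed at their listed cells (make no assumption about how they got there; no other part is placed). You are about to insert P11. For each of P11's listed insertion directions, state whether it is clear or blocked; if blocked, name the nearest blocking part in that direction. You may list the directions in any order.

+y: ray from P11(2, 1) has no placed part ⇒ clear

+y: clear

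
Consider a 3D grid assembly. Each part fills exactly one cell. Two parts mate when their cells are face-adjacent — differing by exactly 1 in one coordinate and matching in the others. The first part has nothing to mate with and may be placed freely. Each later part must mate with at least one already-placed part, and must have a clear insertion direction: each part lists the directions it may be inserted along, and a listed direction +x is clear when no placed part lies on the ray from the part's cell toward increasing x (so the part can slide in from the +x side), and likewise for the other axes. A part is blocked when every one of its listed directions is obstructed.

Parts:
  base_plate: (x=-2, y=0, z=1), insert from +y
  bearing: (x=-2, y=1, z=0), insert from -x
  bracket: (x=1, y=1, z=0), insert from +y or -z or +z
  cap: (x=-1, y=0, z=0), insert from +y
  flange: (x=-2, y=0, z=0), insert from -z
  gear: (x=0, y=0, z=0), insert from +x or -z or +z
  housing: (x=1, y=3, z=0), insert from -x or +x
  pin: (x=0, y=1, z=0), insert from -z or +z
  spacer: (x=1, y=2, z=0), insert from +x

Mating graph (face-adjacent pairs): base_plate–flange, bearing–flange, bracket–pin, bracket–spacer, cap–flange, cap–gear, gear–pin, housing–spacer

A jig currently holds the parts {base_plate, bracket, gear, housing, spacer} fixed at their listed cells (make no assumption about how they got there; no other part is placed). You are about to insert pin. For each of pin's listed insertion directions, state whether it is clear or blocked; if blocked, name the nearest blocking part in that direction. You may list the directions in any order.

+z: clear; -z: clear

-z: ray from pin(0, 1, 0) has no placed part ⇒ clear
+z: ray from pin(0, 1, 0) has no placed part ⇒ clear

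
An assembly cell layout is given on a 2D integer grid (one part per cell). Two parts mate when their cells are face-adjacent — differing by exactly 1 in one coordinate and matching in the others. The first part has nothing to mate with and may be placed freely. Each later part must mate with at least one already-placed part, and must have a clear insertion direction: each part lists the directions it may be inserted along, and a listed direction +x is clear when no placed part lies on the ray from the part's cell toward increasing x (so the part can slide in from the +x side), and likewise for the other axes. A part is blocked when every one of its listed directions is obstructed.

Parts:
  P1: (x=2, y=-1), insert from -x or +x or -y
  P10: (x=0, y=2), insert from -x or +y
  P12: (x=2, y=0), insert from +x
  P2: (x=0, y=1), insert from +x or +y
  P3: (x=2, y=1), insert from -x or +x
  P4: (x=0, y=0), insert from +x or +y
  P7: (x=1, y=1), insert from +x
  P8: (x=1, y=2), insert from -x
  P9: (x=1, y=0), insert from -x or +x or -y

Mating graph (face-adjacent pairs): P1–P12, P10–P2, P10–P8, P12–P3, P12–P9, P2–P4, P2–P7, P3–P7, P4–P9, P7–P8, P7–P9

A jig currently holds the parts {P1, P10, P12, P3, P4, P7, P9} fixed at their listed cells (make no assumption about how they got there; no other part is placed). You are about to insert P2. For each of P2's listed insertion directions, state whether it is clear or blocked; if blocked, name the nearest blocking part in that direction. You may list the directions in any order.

+x: nearest on ray is P7@(1, 1) ⇒ blocked
+y: nearest on ray is P10@(0, 2) ⇒ blocked

+x: blocked by P7; +y: blocked by P10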